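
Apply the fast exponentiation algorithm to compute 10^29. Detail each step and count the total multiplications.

Computing 10^29 by squaring (build up from 10^1; each line after the first costs one multiplication):

10^1 = 10
10^2 = (10^1)^2 = 10^2 = 100
10^3 = 10 * 10^2 = 10 * 100 = 1000
10^6 = (10^3)^2 = 1000^2 = 1000000
10^7 = 10 * 10^6 = 10 * 1000000 = 10000000
10^14 = (10^7)^2 = 10000000^2 = 100000000000000
10^28 = (10^14)^2 = 100000000000000^2 = 10000000000000000000000000000
10^29 = 10 * 10^28 = 10 * 10000000000000000000000000000 = 100000000000000000000000000000

Result: 100000000000000000000000000000
Multiplications needed: 7 (7 lines after 10^1)

10^29 = 100000000000000000000000000000. Using exponentiation by squaring, this requires 7 multiplications. The key idea: if the exponent is even, square the half-power; if odd, multiply by the base once.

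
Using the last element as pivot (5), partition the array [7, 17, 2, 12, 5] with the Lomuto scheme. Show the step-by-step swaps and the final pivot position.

Lomuto partition with pivot = 5:

Initial array: [7, 17, 2, 12, 5]

arr[0]=7 > 5: no swap
arr[1]=17 > 5: no swap
arr[2]=2 <= 5: swap with position 0, array becomes [2, 17, 7, 12, 5]
arr[3]=12 > 5: no swap

Place pivot at position 1: [2, 5, 7, 12, 17]
Pivot position: 1

After partitioning with pivot 5, the array becomes [2, 5, 7, 12, 17]. The pivot is placed at index 1. All elements to the left of the pivot are <= 5, and all elements to the right are > 5.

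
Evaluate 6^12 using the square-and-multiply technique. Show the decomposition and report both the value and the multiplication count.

Computing 6^12 by squaring (build up from 6^1; each line after the first costs one multiplication):

6^1 = 6
6^2 = (6^1)^2 = 6^2 = 36
6^3 = 6 * 6^2 = 6 * 36 = 216
6^6 = (6^3)^2 = 216^2 = 46656
6^12 = (6^6)^2 = 46656^2 = 2176782336

Result: 2176782336
Multiplications needed: 4 (4 lines after 6^1)

6^12 = 2176782336. Using exponentiation by squaring, this requires 4 multiplications. The key idea: if the exponent is even, square the half-power; if odd, multiply by the base once.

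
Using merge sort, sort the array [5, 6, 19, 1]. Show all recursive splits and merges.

Merge sort trace:

Split: [5, 6, 19, 1] -> [5, 6] and [19, 1]
  Split: [5, 6] -> [5] and [6]
  Merge: [5] + [6] -> [5, 6]
  Split: [19, 1] -> [19] and [1]
  Merge: [19] + [1] -> [1, 19]
Merge: [5, 6] + [1, 19] -> [1, 5, 6, 19]

Final sorted array: [1, 5, 6, 19]

The merge sort proceeds by recursively splitting the array and merging sorted halves.
After all merges, the sorted array is [1, 5, 6, 19].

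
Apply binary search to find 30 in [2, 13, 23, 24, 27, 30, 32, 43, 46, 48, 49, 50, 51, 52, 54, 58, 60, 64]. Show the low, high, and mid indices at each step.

Binary search for 30 in [2, 13, 23, 24, 27, 30, 32, 43, 46, 48, 49, 50, 51, 52, 54, 58, 60, 64]:

lo=0, hi=17, mid=8, arr[mid]=46 -> 46 > 30, search left half
lo=0, hi=7, mid=3, arr[mid]=24 -> 24 < 30, search right half
lo=4, hi=7, mid=5, arr[mid]=30 -> Found target at index 5!

Binary search finds 30 at index 5 after 3 comparisons. The search repeatedly halves the search space by comparing with the middle element.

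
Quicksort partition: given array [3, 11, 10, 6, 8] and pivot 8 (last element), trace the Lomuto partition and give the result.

Lomuto partition with pivot = 8:

Initial array: [3, 11, 10, 6, 8]

arr[0]=3 <= 8: swap with position 0, array becomes [3, 11, 10, 6, 8]
arr[1]=11 > 8: no swap
arr[2]=10 > 8: no swap
arr[3]=6 <= 8: swap with position 1, array becomes [3, 6, 10, 11, 8]

Place pivot at position 2: [3, 6, 8, 11, 10]
Pivot position: 2

After partitioning with pivot 8, the array becomes [3, 6, 8, 11, 10]. The pivot is placed at index 2. All elements to the left of the pivot are <= 8, and all elements to the right are > 8.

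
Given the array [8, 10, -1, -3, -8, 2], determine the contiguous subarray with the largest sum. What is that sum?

Using Kadane's algorithm on [8, 10, -1, -3, -8, 2]:

Scanning through the array:
Position 1 (value 10): max_ending_here = 18, max_so_far = 18
Position 2 (value -1): max_ending_here = 17, max_so_far = 18
Position 3 (value -3): max_ending_here = 14, max_so_far = 18
Position 4 (value -8): max_ending_here = 6, max_so_far = 18
Position 5 (value 2): max_ending_here = 8, max_so_far = 18

Maximum subarray: [8, 10]
Maximum sum: 18

The maximum subarray is [8, 10] with sum 18. This subarray runs from index 0 to index 1.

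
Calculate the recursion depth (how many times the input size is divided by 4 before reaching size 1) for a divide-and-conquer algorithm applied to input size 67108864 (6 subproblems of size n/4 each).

For divide and conquer with division factor 4:

Problem sizes at each level:
Level 0: 67108864
Level 1: 16777216
Level 2: 4194304
Level 3: 1048576
Level 4: 262144
Level 5: 65536
Level 6: 16384
Level 7: 4096
Level 8: 1024
Level 9: 256
Level 10: 64
Level 11: 16
Level 12: 4
Level 13: 1

The root is level 0 and the size-1 base case is level 13 (the tree spans levels 0 through 13, i.e. 14 levels counting the root), so the depth is the number of divisions: log_4(67108864) = 13

The recursion tree depth is log_4(67108864) = 13. At each level, the problem size is divided by 4, so it takes 13 divisions to reduce to a base case of size 1. The algorithm makes 6 recursive calls at each level.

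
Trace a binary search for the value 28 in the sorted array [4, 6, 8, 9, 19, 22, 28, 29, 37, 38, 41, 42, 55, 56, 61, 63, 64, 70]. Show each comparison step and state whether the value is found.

Binary search for 28 in [4, 6, 8, 9, 19, 22, 28, 29, 37, 38, 41, 42, 55, 56, 61, 63, 64, 70]:

lo=0, hi=17, mid=8, arr[mid]=37 -> 37 > 28, search left half
lo=0, hi=7, mid=3, arr[mid]=9 -> 9 < 28, search right half
lo=4, hi=7, mid=5, arr[mid]=22 -> 22 < 28, search right half
lo=6, hi=7, mid=6, arr[mid]=28 -> Found target at index 6!

Binary search finds 28 at index 6 after 4 comparisons. The search repeatedly halves the search space by comparing with the middle element.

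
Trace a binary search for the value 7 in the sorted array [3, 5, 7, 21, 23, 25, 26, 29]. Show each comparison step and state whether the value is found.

Binary search for 7 in [3, 5, 7, 21, 23, 25, 26, 29]:

lo=0, hi=7, mid=3, arr[mid]=21 -> 21 > 7, search left half
lo=0, hi=2, mid=1, arr[mid]=5 -> 5 < 7, search right half
lo=2, hi=2, mid=2, arr[mid]=7 -> Found target at index 2!

Binary search finds 7 at index 2 after 3 comparisons. The search repeatedly halves the search space by comparing with the middle element.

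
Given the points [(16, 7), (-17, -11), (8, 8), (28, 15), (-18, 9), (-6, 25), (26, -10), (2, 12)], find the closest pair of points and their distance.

Computing all pairwise distances among 8 points:

d((16, 7), (-17, -11)) = 37.5899
d((16, 7), (8, 8)) = 8.0623
d((16, 7), (28, 15)) = 14.4222
d((16, 7), (-18, 9)) = 34.0588
d((16, 7), (-6, 25)) = 28.4253
d((16, 7), (26, -10)) = 19.7231
d((16, 7), (2, 12)) = 14.8661
d((-17, -11), (8, 8)) = 31.4006
d((-17, -11), (28, 15)) = 51.9711
d((-17, -11), (-18, 9)) = 20.025
d((-17, -11), (-6, 25)) = 37.6431
d((-17, -11), (26, -10)) = 43.0116
d((-17, -11), (2, 12)) = 29.8329
d((8, 8), (28, 15)) = 21.1896
d((8, 8), (-18, 9)) = 26.0192
d((8, 8), (-6, 25)) = 22.0227
d((8, 8), (26, -10)) = 25.4558
d((8, 8), (2, 12)) = 7.2111 <-- minimum
d((28, 15), (-18, 9)) = 46.3897
d((28, 15), (-6, 25)) = 35.4401
d((28, 15), (26, -10)) = 25.0799
d((28, 15), (2, 12)) = 26.1725
d((-18, 9), (-6, 25)) = 20.0
d((-18, 9), (26, -10)) = 47.927
d((-18, 9), (2, 12)) = 20.2237
d((-6, 25), (26, -10)) = 47.4236
d((-6, 25), (2, 12)) = 15.2643
d((26, -10), (2, 12)) = 32.5576

Closest pair: (8, 8) and (2, 12) with distance 7.2111

The closest pair is (8, 8) and (2, 12) with Euclidean distance 7.2111. For 8 points, brute-force pairwise comparison is shown above. For large n, the divide-and-conquer algorithm (sort by x, recurse on halves, check the dividing strip) achieves O(n log n).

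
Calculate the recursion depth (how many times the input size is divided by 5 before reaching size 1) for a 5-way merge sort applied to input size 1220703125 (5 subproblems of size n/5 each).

For divide and conquer with division factor 5:

Problem sizes at each level:
Level 0: 1220703125
Level 1: 244140625
Level 2: 48828125
Level 3: 9765625
Level 4: 1953125
Level 5: 390625
Level 6: 78125
Level 7: 15625
Level 8: 3125
Level 9: 625
Level 10: 125
Level 11: 25
Level 12: 5
Level 13: 1

The root is level 0 and the size-1 base case is level 13 (the tree spans levels 0 through 13, i.e. 14 levels counting the root), so the depth is the number of divisions: log_5(1220703125) = 13

The recursion tree depth is log_5(1220703125) = 13. At each level, the problem size is divided by 5, so it takes 13 divisions to reduce to a base case of size 1. The algorithm makes 5 recursive calls at each level.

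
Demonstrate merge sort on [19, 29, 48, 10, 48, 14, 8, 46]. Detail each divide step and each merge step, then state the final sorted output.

Merge sort trace:

Split: [19, 29, 48, 10, 48, 14, 8, 46] -> [19, 29, 48, 10] and [48, 14, 8, 46]
  Split: [19, 29, 48, 10] -> [19, 29] and [48, 10]
    Split: [19, 29] -> [19] and [29]
    Merge: [19] + [29] -> [19, 29]
    Split: [48, 10] -> [48] and [10]
    Merge: [48] + [10] -> [10, 48]
  Merge: [19, 29] + [10, 48] -> [10, 19, 29, 48]
  Split: [48, 14, 8, 46] -> [48, 14] and [8, 46]
    Split: [48, 14] -> [48] and [14]
    Merge: [48] + [14] -> [14, 48]
    Split: [8, 46] -> [8] and [46]
    Merge: [8] + [46] -> [8, 46]
  Merge: [14, 48] + [8, 46] -> [8, 14, 46, 48]
Merge: [10, 19, 29, 48] + [8, 14, 46, 48] -> [8, 10, 14, 19, 29, 46, 48, 48]

Final sorted array: [8, 10, 14, 19, 29, 46, 48, 48]

The merge sort proceeds by recursively splitting the array and merging sorted halves.
After all merges, the sorted array is [8, 10, 14, 19, 29, 46, 48, 48].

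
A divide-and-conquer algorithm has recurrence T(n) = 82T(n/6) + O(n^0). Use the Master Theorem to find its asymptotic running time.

Master Theorem for T(n) = 82T(n/6) + O(n^0):

a = 82, b = 6, c = 0
log_b(a) = log_6(82) = 2.4594

Case 1: c = 0 < log_6(82) = 2.4594
T(n) = O(n^(log_6 82))

For T(n) = 82T(n/6) + O(n^0): log_6(82) = 2.4594. This is Case 1 of the Master Theorem (c < log_b(a), work dominated by leaves), giving O(n^(log_6 82)).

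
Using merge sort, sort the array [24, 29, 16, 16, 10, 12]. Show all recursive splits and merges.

Merge sort trace:

Split: [24, 29, 16, 16, 10, 12] -> [24, 29, 16] and [16, 10, 12]
  Split: [24, 29, 16] -> [24] and [29, 16]
    Split: [29, 16] -> [29] and [16]
    Merge: [29] + [16] -> [16, 29]
  Merge: [24] + [16, 29] -> [16, 24, 29]
  Split: [16, 10, 12] -> [16] and [10, 12]
    Split: [10, 12] -> [10] and [12]
    Merge: [10] + [12] -> [10, 12]
  Merge: [16] + [10, 12] -> [10, 12, 16]
Merge: [16, 24, 29] + [10, 12, 16] -> [10, 12, 16, 16, 24, 29]

Final sorted array: [10, 12, 16, 16, 24, 29]

The merge sort proceeds by recursively splitting the array and merging sorted halves.
After all merges, the sorted array is [10, 12, 16, 16, 24, 29].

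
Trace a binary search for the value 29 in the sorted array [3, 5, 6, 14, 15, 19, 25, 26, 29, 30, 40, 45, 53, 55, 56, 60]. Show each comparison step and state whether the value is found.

Binary search for 29 in [3, 5, 6, 14, 15, 19, 25, 26, 29, 30, 40, 45, 53, 55, 56, 60]:

lo=0, hi=15, mid=7, arr[mid]=26 -> 26 < 29, search right half
lo=8, hi=15, mid=11, arr[mid]=45 -> 45 > 29, search left half
lo=8, hi=10, mid=9, arr[mid]=30 -> 30 > 29, search left half
lo=8, hi=8, mid=8, arr[mid]=29 -> Found target at index 8!

Binary search finds 29 at index 8 after 4 comparisons. The search repeatedly halves the search space by comparing with the middle element.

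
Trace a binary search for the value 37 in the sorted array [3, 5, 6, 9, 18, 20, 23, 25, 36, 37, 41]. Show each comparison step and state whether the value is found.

Binary search for 37 in [3, 5, 6, 9, 18, 20, 23, 25, 36, 37, 41]:

lo=0, hi=10, mid=5, arr[mid]=20 -> 20 < 37, search right half
lo=6, hi=10, mid=8, arr[mid]=36 -> 36 < 37, search right half
lo=9, hi=10, mid=9, arr[mid]=37 -> Found target at index 9!

Binary search finds 37 at index 9 after 3 comparisons. The search repeatedly halves the search space by comparing with the middle element.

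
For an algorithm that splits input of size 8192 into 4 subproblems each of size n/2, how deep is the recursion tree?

For divide and conquer with division factor 2:

Problem sizes at each level:
Level 0: 8192
Level 1: 4096
Level 2: 2048
Level 3: 1024
Level 4: 512
Level 5: 256
Level 6: 128
Level 7: 64
Level 8: 32
Level 9: 16
Level 10: 8
Level 11: 4
Level 12: 2
Level 13: 1

The root is level 0 and the size-1 base case is level 13 (the tree spans levels 0 through 13, i.e. 14 levels counting the root), so the depth is the number of divisions: log_2(8192) = 13

The recursion tree depth is log_2(8192) = 13. At each level, the problem size is divided by 2, so it takes 13 divisions to reduce to a base case of size 1. The algorithm makes 4 recursive calls at each level.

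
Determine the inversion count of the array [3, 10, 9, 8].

Finding inversions in [3, 10, 9, 8]:

(1, 2): arr[1]=10 > arr[2]=9
(1, 3): arr[1]=10 > arr[3]=8
(2, 3): arr[2]=9 > arr[3]=8

Total inversions: 3

The array has 3 inversion(s): (1,2), (1,3), (2,3). Each pair (i,j) satisfies i < j and arr[i] > arr[j].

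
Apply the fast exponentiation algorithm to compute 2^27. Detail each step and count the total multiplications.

Computing 2^27 by squaring (build up from 2^1; each line after the first costs one multiplication):

2^1 = 2
2^2 = (2^1)^2 = 2^2 = 4
2^3 = 2 * 2^2 = 2 * 4 = 8
2^6 = (2^3)^2 = 8^2 = 64
2^12 = (2^6)^2 = 64^2 = 4096
2^13 = 2 * 2^12 = 2 * 4096 = 8192
2^26 = (2^13)^2 = 8192^2 = 67108864
2^27 = 2 * 2^26 = 2 * 67108864 = 134217728

Result: 134217728
Multiplications needed: 7 (7 lines after 2^1)

2^27 = 134217728. Using exponentiation by squaring, this requires 7 multiplications. The key idea: if the exponent is even, square the half-power; if odd, multiply by the base once.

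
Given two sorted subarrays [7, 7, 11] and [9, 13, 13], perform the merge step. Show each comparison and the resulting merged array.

Merging process:

Compare 7 vs 9: take 7 from left. Merged: [7]
Compare 7 vs 9: take 7 from left. Merged: [7, 7]
Compare 11 vs 9: take 9 from right. Merged: [7, 7, 9]
Compare 11 vs 13: take 11 from left. Merged: [7, 7, 9, 11]
Append remaining from right: [13, 13]. Merged: [7, 7, 9, 11, 13, 13]

Final merged array: [7, 7, 9, 11, 13, 13]
Total comparisons: 4

The merged array is [7, 7, 9, 11, 13, 13], requiring 4 comparisons. The merge step runs in O(n) time where n is the total number of elements.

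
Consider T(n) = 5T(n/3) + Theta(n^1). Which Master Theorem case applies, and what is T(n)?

Master Theorem for T(n) = 5T(n/3) + O(n^1):

a = 5, b = 3, c = 1
log_b(a) = log_3(5) = 1.4650

Case 1: c = 1 < log_3(5) = 1.4650
T(n) = O(n^(log_3 5))

For T(n) = 5T(n/3) + O(n^1): log_3(5) = 1.4650. This is Case 1 of the Master Theorem (c < log_b(a), work dominated by leaves), giving O(n^(log_3 5)).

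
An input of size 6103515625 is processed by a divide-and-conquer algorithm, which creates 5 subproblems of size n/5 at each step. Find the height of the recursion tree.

For divide and conquer with division factor 5:

Problem sizes at each level:
Level 0: 6103515625
Level 1: 1220703125
Level 2: 244140625
Level 3: 48828125
Level 4: 9765625
Level 5: 1953125
Level 6: 390625
Level 7: 78125
Level 8: 15625
Level 9: 3125
Level 10: 625
Level 11: 125
Level 12: 25
Level 13: 5
Level 14: 1

The root is level 0 and the size-1 base case is level 14 (the tree spans levels 0 through 14, i.e. 15 levels counting the root), so the depth is the number of divisions: log_5(6103515625) = 14

The recursion tree depth is log_5(6103515625) = 14. At each level, the problem size is divided by 5, so it takes 14 divisions to reduce to a base case of size 1. The algorithm makes 5 recursive calls at each level.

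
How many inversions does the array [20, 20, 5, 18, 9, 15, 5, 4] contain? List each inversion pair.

Finding inversions in [20, 20, 5, 18, 9, 15, 5, 4]:

(0, 2): arr[0]=20 > arr[2]=5
(0, 3): arr[0]=20 > arr[3]=18
(0, 4): arr[0]=20 > arr[4]=9
(0, 5): arr[0]=20 > arr[5]=15
(0, 6): arr[0]=20 > arr[6]=5
(0, 7): arr[0]=20 > arr[7]=4
(1, 2): arr[1]=20 > arr[2]=5
(1, 3): arr[1]=20 > arr[3]=18
(1, 4): arr[1]=20 > arr[4]=9
(1, 5): arr[1]=20 > arr[5]=15
(1, 6): arr[1]=20 > arr[6]=5
(1, 7): arr[1]=20 > arr[7]=4
(2, 7): arr[2]=5 > arr[7]=4
(3, 4): arr[3]=18 > arr[4]=9
(3, 5): arr[3]=18 > arr[5]=15
(3, 6): arr[3]=18 > arr[6]=5
(3, 7): arr[3]=18 > arr[7]=4
(4, 6): arr[4]=9 > arr[6]=5
(4, 7): arr[4]=9 > arr[7]=4
(5, 6): arr[5]=15 > arr[6]=5
(5, 7): arr[5]=15 > arr[7]=4
(6, 7): arr[6]=5 > arr[7]=4

Total inversions: 22

The array has 22 inversion(s): (0,2), (0,3), (0,4), (0,5), (0,6), (0,7), (1,2), (1,3), (1,4), (1,5), (1,6), (1,7), (2,7), (3,4), (3,5), (3,6), (3,7), (4,6), (4,7), (5,6), (5,7), (6,7). Each pair (i,j) satisfies i < j and arr[i] > arr[j].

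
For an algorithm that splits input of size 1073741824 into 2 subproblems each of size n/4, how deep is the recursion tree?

For divide and conquer with division factor 4:

Problem sizes at each level:
Level 0: 1073741824
Level 1: 268435456
Level 2: 67108864
Level 3: 16777216
Level 4: 4194304
Level 5: 1048576
Level 6: 262144
Level 7: 65536
Level 8: 16384
Level 9: 4096
Level 10: 1024
Level 11: 256
Level 12: 64
Level 13: 16
Level 14: 4
Level 15: 1

The root is level 0 and the size-1 base case is level 15 (the tree spans levels 0 through 15, i.e. 16 levels counting the root), so the depth is the number of divisions: log_4(1073741824) = 15

The recursion tree depth is log_4(1073741824) = 15. At each level, the problem size is divided by 4, so it takes 15 divisions to reduce to a base case of size 1. The algorithm makes 2 recursive calls at each level.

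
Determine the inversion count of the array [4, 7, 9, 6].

Finding inversions in [4, 7, 9, 6]:

(1, 3): arr[1]=7 > arr[3]=6
(2, 3): arr[2]=9 > arr[3]=6

Total inversions: 2

The array has 2 inversion(s): (1,3), (2,3). Each pair (i,j) satisfies i < j and arr[i] > arr[j].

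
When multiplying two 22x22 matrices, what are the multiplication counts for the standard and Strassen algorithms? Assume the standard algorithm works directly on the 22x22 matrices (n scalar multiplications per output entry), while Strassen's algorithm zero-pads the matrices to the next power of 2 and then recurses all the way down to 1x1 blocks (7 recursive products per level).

Matrix multiplication for 22x22 matrices:

Strassen's algorithm requires power-of-2 dimensions. Pad 22x22 to 32x32 (next power of 2).

Standard algorithm: 22^3 = 10648 multiplications
Strassen's algorithm: 7^(log2(32)) = 7^5 = 16807 multiplications
Difference: 10648 - 16807 = -6159 (Strassen uses MORE here due to padding overhead — for small or just-over-power-of-2 n, padding can outweigh the per-level savings)

Standard: 10648 multiplications (22^3). Strassen: 16807 multiplications (7^5, after padding to 32x32). Strassen reduces 8 recursive multiplications to 7 at each level.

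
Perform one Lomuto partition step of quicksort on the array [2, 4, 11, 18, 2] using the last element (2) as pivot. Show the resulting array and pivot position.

Lomuto partition with pivot = 2:

Initial array: [2, 4, 11, 18, 2]

arr[0]=2 <= 2: swap with position 0, array becomes [2, 4, 11, 18, 2]
arr[1]=4 > 2: no swap
arr[2]=11 > 2: no swap
arr[3]=18 > 2: no swap

Place pivot at position 1: [2, 2, 11, 18, 4]
Pivot position: 1

After partitioning with pivot 2, the array becomes [2, 2, 11, 18, 4]. The pivot is placed at index 1. All elements to the left of the pivot are <= 2, and all elements to the right are > 2.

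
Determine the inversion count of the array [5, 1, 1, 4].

Finding inversions in [5, 1, 1, 4]:

(0, 1): arr[0]=5 > arr[1]=1
(0, 2): arr[0]=5 > arr[2]=1
(0, 3): arr[0]=5 > arr[3]=4

Total inversions: 3

The array has 3 inversion(s): (0,1), (0,2), (0,3). Each pair (i,j) satisfies i < j and arr[i] > arr[j].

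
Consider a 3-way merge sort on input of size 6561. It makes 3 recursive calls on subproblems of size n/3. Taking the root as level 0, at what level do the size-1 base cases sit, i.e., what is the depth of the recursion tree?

For divide and conquer with division factor 3:

Problem sizes at each level:
Level 0: 6561
Level 1: 2187
Level 2: 729
Level 3: 243
Level 4: 81
Level 5: 27
Level 6: 9
Level 7: 3
Level 8: 1

The root is level 0 and the size-1 base case is level 8 (the tree spans levels 0 through 8, i.e. 9 levels counting the root), so the depth is the number of divisions: log_3(6561) = 8

The recursion tree depth is log_3(6561) = 8. At each level, the problem size is divided by 3, so it takes 8 divisions to reduce to a base case of size 1. The algorithm makes 3 recursive calls at each level.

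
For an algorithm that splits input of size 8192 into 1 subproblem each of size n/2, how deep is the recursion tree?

For divide and conquer with division factor 2:

Problem sizes at each level:
Level 0: 8192
Level 1: 4096
Level 2: 2048
Level 3: 1024
Level 4: 512
Level 5: 256
Level 6: 128
Level 7: 64
Level 8: 32
Level 9: 16
Level 10: 8
Level 11: 4
Level 12: 2
Level 13: 1

The root is level 0 and the size-1 base case is level 13 (the tree spans levels 0 through 13, i.e. 14 levels counting the root), so the depth is the number of divisions: log_2(8192) = 13

The recursion tree depth is log_2(8192) = 13. At each level, the problem size is divided by 2, so it takes 13 divisions to reduce to a base case of size 1. The algorithm makes 1 recursive call at each level.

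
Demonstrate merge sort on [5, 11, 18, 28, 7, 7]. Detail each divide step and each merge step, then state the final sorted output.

Merge sort trace:

Split: [5, 11, 18, 28, 7, 7] -> [5, 11, 18] and [28, 7, 7]
  Split: [5, 11, 18] -> [5] and [11, 18]
    Split: [11, 18] -> [11] and [18]
    Merge: [11] + [18] -> [11, 18]
  Merge: [5] + [11, 18] -> [5, 11, 18]
  Split: [28, 7, 7] -> [28] and [7, 7]
    Split: [7, 7] -> [7] and [7]
    Merge: [7] + [7] -> [7, 7]
  Merge: [28] + [7, 7] -> [7, 7, 28]
Merge: [5, 11, 18] + [7, 7, 28] -> [5, 7, 7, 11, 18, 28]

Final sorted array: [5, 7, 7, 11, 18, 28]

The merge sort proceeds by recursively splitting the array and merging sorted halves.
After all merges, the sorted array is [5, 7, 7, 11, 18, 28].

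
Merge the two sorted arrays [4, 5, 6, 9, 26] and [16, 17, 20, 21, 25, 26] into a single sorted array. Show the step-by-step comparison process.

Merging process:

Compare 4 vs 16: take 4 from left. Merged: [4]
Compare 5 vs 16: take 5 from left. Merged: [4, 5]
Compare 6 vs 16: take 6 from left. Merged: [4, 5, 6]
Compare 9 vs 16: take 9 from left. Merged: [4, 5, 6, 9]
Compare 26 vs 16: take 16 from right. Merged: [4, 5, 6, 9, 16]
Compare 26 vs 17: take 17 from right. Merged: [4, 5, 6, 9, 16, 17]
Compare 26 vs 20: take 20 from right. Merged: [4, 5, 6, 9, 16, 17, 20]
Compare 26 vs 21: take 21 from right. Merged: [4, 5, 6, 9, 16, 17, 20, 21]
Compare 26 vs 25: take 25 from right. Merged: [4, 5, 6, 9, 16, 17, 20, 21, 25]
Compare 26 vs 26: take 26 from left. Merged: [4, 5, 6, 9, 16, 17, 20, 21, 25, 26]
Append remaining from right: [26]. Merged: [4, 5, 6, 9, 16, 17, 20, 21, 25, 26, 26]

Final merged array: [4, 5, 6, 9, 16, 17, 20, 21, 25, 26, 26]
Total comparisons: 10

The merged array is [4, 5, 6, 9, 16, 17, 20, 21, 25, 26, 26], requiring 10 comparisons. The merge step runs in O(n) time where n is the total number of elements.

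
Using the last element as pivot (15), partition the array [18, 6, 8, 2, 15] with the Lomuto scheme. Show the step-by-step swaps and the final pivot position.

Lomuto partition with pivot = 15:

Initial array: [18, 6, 8, 2, 15]

arr[0]=18 > 15: no swap
arr[1]=6 <= 15: swap with position 0, array becomes [6, 18, 8, 2, 15]
arr[2]=8 <= 15: swap with position 1, array becomes [6, 8, 18, 2, 15]
arr[3]=2 <= 15: swap with position 2, array becomes [6, 8, 2, 18, 15]

Place pivot at position 3: [6, 8, 2, 15, 18]
Pivot position: 3

After partitioning with pivot 15, the array becomes [6, 8, 2, 15, 18]. The pivot is placed at index 3. All elements to the left of the pivot are <= 15, and all elements to the right are > 15.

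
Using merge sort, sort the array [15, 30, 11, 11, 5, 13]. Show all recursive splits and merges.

Merge sort trace:

Split: [15, 30, 11, 11, 5, 13] -> [15, 30, 11] and [11, 5, 13]
  Split: [15, 30, 11] -> [15] and [30, 11]
    Split: [30, 11] -> [30] and [11]
    Merge: [30] + [11] -> [11, 30]
  Merge: [15] + [11, 30] -> [11, 15, 30]
  Split: [11, 5, 13] -> [11] and [5, 13]
    Split: [5, 13] -> [5] and [13]
    Merge: [5] + [13] -> [5, 13]
  Merge: [11] + [5, 13] -> [5, 11, 13]
Merge: [11, 15, 30] + [5, 11, 13] -> [5, 11, 11, 13, 15, 30]

Final sorted array: [5, 11, 11, 13, 15, 30]

The merge sort proceeds by recursively splitting the array and merging sorted halves.
After all merges, the sorted array is [5, 11, 11, 13, 15, 30].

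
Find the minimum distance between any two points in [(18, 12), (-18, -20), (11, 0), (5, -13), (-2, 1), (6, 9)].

Computing all pairwise distances among 6 points:

d((18, 12), (-18, -20)) = 48.1664
d((18, 12), (11, 0)) = 13.8924
d((18, 12), (5, -13)) = 28.178
d((18, 12), (-2, 1)) = 22.8254
d((18, 12), (6, 9)) = 12.3693
d((-18, -20), (11, 0)) = 35.2278
d((-18, -20), (5, -13)) = 24.0416
d((-18, -20), (-2, 1)) = 26.4008
d((-18, -20), (6, 9)) = 37.6431
d((11, 0), (5, -13)) = 14.3178
d((11, 0), (-2, 1)) = 13.0384
d((11, 0), (6, 9)) = 10.2956 <-- minimum
d((5, -13), (-2, 1)) = 15.6525
d((5, -13), (6, 9)) = 22.0227
d((-2, 1), (6, 9)) = 11.3137

Closest pair: (11, 0) and (6, 9) with distance 10.2956

The closest pair is (11, 0) and (6, 9) with Euclidean distance 10.2956. For 6 points, brute-force pairwise comparison is shown above. For large n, the divide-and-conquer algorithm (sort by x, recurse on halves, check the dividing strip) achieves O(n log n).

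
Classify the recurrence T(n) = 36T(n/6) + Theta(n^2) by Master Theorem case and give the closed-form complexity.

Master Theorem for T(n) = 36T(n/6) + O(n^2):

a = 36, b = 6, c = 2
log_b(a) = log_6(36) = 2.0000

Case 2: c = 2 = log_6(36) = 2.0000
T(n) = O(n^2 log n) = O(n^2 log n)

For T(n) = 36T(n/6) + O(n^2): log_6(36) = 2.0000. This is Case 2 of the Master Theorem (c = log_b(a), equal work at all levels), giving O(n^2 log n).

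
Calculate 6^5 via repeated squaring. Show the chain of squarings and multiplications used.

Computing 6^5 by squaring (build up from 6^1; each line after the first costs one multiplication):

6^1 = 6
6^2 = (6^1)^2 = 6^2 = 36
6^4 = (6^2)^2 = 36^2 = 1296
6^5 = 6 * 6^4 = 6 * 1296 = 7776

Result: 7776
Multiplications needed: 3 (3 lines after 6^1)

6^5 = 7776. Using exponentiation by squaring, this requires 3 multiplications. The key idea: if the exponent is even, square the half-power; if odd, multiply by the base once.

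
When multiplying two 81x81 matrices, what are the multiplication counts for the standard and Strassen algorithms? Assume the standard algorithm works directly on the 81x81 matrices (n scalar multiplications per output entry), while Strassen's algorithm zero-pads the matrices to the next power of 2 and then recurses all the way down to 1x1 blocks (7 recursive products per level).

Matrix multiplication for 81x81 matrices:

Strassen's algorithm requires power-of-2 dimensions. Pad 81x81 to 128x128 (next power of 2).

Standard algorithm: 81^3 = 531441 multiplications
Strassen's algorithm: 7^(log2(128)) = 7^7 = 823543 multiplications
Difference: 531441 - 823543 = -292102 (Strassen uses MORE here due to padding overhead — for small or just-over-power-of-2 n, padding can outweigh the per-level savings)

Standard: 531441 multiplications (81^3). Strassen: 823543 multiplications (7^7, after padding to 128x128). Strassen reduces 8 recursive multiplications to 7 at each level.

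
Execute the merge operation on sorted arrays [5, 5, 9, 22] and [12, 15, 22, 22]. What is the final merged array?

Merging process:

Compare 5 vs 12: take 5 from left. Merged: [5]
Compare 5 vs 12: take 5 from left. Merged: [5, 5]
Compare 9 vs 12: take 9 from left. Merged: [5, 5, 9]
Compare 22 vs 12: take 12 from right. Merged: [5, 5, 9, 12]
Compare 22 vs 15: take 15 from right. Merged: [5, 5, 9, 12, 15]
Compare 22 vs 22: take 22 from left. Merged: [5, 5, 9, 12, 15, 22]
Append remaining from right: [22, 22]. Merged: [5, 5, 9, 12, 15, 22, 22, 22]

Final merged array: [5, 5, 9, 12, 15, 22, 22, 22]
Total comparisons: 6

The merged array is [5, 5, 9, 12, 15, 22, 22, 22], requiring 6 comparisons. The merge step runs in O(n) time where n is the total number of elements.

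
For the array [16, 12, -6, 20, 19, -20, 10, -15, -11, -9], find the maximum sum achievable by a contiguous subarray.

Using Kadane's algorithm on [16, 12, -6, 20, 19, -20, 10, -15, -11, -9]:

Scanning through the array:
Position 1 (value 12): max_ending_here = 28, max_so_far = 28
Position 2 (value -6): max_ending_here = 22, max_so_far = 28
Position 3 (value 20): max_ending_here = 42, max_so_far = 42
Position 4 (value 19): max_ending_here = 61, max_so_far = 61
Position 5 (value -20): max_ending_here = 41, max_so_far = 61
Position 6 (value 10): max_ending_here = 51, max_so_far = 61
Position 7 (value -15): max_ending_here = 36, max_so_far = 61
Position 8 (value -11): max_ending_here = 25, max_so_far = 61
Position 9 (value -9): max_ending_here = 16, max_so_far = 61

Maximum subarray: [16, 12, -6, 20, 19]
Maximum sum: 61

The maximum subarray is [16, 12, -6, 20, 19] with sum 61. This subarray runs from index 0 to index 4.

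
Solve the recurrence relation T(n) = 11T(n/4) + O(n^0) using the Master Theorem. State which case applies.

Master Theorem for T(n) = 11T(n/4) + O(n^0):

a = 11, b = 4, c = 0
log_b(a) = log_4(11) = 1.7297

Case 1: c = 0 < log_4(11) = 1.7297
T(n) = O(n^(log_4 11))

For T(n) = 11T(n/4) + O(n^0): log_4(11) = 1.7297. This is Case 1 of the Master Theorem (c < log_b(a), work dominated by leaves), giving O(n^(log_4 11)).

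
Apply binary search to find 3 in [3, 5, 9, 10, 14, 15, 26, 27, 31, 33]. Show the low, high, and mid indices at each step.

Binary search for 3 in [3, 5, 9, 10, 14, 15, 26, 27, 31, 33]:

lo=0, hi=9, mid=4, arr[mid]=14 -> 14 > 3, search left half
lo=0, hi=3, mid=1, arr[mid]=5 -> 5 > 3, search left half
lo=0, hi=0, mid=0, arr[mid]=3 -> Found target at index 0!

Binary search finds 3 at index 0 after 3 comparisons. The search repeatedly halves the search space by comparing with the middle element.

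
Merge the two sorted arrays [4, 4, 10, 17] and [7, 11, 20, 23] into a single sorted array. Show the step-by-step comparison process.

Merging process:

Compare 4 vs 7: take 4 from left. Merged: [4]
Compare 4 vs 7: take 4 from left. Merged: [4, 4]
Compare 10 vs 7: take 7 from right. Merged: [4, 4, 7]
Compare 10 vs 11: take 10 from left. Merged: [4, 4, 7, 10]
Compare 17 vs 11: take 11 from right. Merged: [4, 4, 7, 10, 11]
Compare 17 vs 20: take 17 from left. Merged: [4, 4, 7, 10, 11, 17]
Append remaining from right: [20, 23]. Merged: [4, 4, 7, 10, 11, 17, 20, 23]

Final merged array: [4, 4, 7, 10, 11, 17, 20, 23]
Total comparisons: 6

The merged array is [4, 4, 7, 10, 11, 17, 20, 23], requiring 6 comparisons. The merge step runs in O(n) time where n is the total number of elements.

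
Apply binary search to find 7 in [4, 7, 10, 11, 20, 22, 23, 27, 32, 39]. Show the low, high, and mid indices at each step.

Binary search for 7 in [4, 7, 10, 11, 20, 22, 23, 27, 32, 39]:

lo=0, hi=9, mid=4, arr[mid]=20 -> 20 > 7, search left half
lo=0, hi=3, mid=1, arr[mid]=7 -> Found target at index 1!

Binary search finds 7 at index 1 after 2 comparisons. The search repeatedly halves the search space by comparing with the middle element.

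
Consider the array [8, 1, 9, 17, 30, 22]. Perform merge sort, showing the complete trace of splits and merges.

Merge sort trace:

Split: [8, 1, 9, 17, 30, 22] -> [8, 1, 9] and [17, 30, 22]
  Split: [8, 1, 9] -> [8] and [1, 9]
    Split: [1, 9] -> [1] and [9]
    Merge: [1] + [9] -> [1, 9]
  Merge: [8] + [1, 9] -> [1, 8, 9]
  Split: [17, 30, 22] -> [17] and [30, 22]
    Split: [30, 22] -> [30] and [22]
    Merge: [30] + [22] -> [22, 30]
  Merge: [17] + [22, 30] -> [17, 22, 30]
Merge: [1, 8, 9] + [17, 22, 30] -> [1, 8, 9, 17, 22, 30]

Final sorted array: [1, 8, 9, 17, 22, 30]

The merge sort proceeds by recursively splitting the array and merging sorted halves.
After all merges, the sorted array is [1, 8, 9, 17, 22, 30].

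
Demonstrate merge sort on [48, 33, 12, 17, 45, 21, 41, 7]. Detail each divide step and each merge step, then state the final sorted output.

Merge sort trace:

Split: [48, 33, 12, 17, 45, 21, 41, 7] -> [48, 33, 12, 17] and [45, 21, 41, 7]
  Split: [48, 33, 12, 17] -> [48, 33] and [12, 17]
    Split: [48, 33] -> [48] and [33]
    Merge: [48] + [33] -> [33, 48]
    Split: [12, 17] -> [12] and [17]
    Merge: [12] + [17] -> [12, 17]
  Merge: [33, 48] + [12, 17] -> [12, 17, 33, 48]
  Split: [45, 21, 41, 7] -> [45, 21] and [41, 7]
    Split: [45, 21] -> [45] and [21]
    Merge: [45] + [21] -> [21, 45]
    Split: [41, 7] -> [41] and [7]
    Merge: [41] + [7] -> [7, 41]
  Merge: [21, 45] + [7, 41] -> [7, 21, 41, 45]
Merge: [12, 17, 33, 48] + [7, 21, 41, 45] -> [7, 12, 17, 21, 33, 41, 45, 48]

Final sorted array: [7, 12, 17, 21, 33, 41, 45, 48]

The merge sort proceeds by recursively splitting the array and merging sorted halves.
After all merges, the sorted array is [7, 12, 17, 21, 33, 41, 45, 48].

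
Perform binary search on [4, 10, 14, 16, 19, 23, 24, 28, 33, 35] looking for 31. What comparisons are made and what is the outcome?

Binary search for 31 in [4, 10, 14, 16, 19, 23, 24, 28, 33, 35]:

lo=0, hi=9, mid=4, arr[mid]=19 -> 19 < 31, search right half
lo=5, hi=9, mid=7, arr[mid]=28 -> 28 < 31, search right half
lo=8, hi=9, mid=8, arr[mid]=33 -> 33 > 31, search left half
lo=8 > hi=7, target 31 not found

Binary search determines that 31 is not in the array after 3 comparisons. The search space was exhausted without finding the target.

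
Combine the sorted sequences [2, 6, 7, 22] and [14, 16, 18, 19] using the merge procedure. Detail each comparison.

Merging process:

Compare 2 vs 14: take 2 from left. Merged: [2]
Compare 6 vs 14: take 6 from left. Merged: [2, 6]
Compare 7 vs 14: take 7 from left. Merged: [2, 6, 7]
Compare 22 vs 14: take 14 from right. Merged: [2, 6, 7, 14]
Compare 22 vs 16: take 16 from right. Merged: [2, 6, 7, 14, 16]
Compare 22 vs 18: take 18 from right. Merged: [2, 6, 7, 14, 16, 18]
Compare 22 vs 19: take 19 from right. Merged: [2, 6, 7, 14, 16, 18, 19]
Append remaining from left: [22]. Merged: [2, 6, 7, 14, 16, 18, 19, 22]

Final merged array: [2, 6, 7, 14, 16, 18, 19, 22]
Total comparisons: 7

The merged array is [2, 6, 7, 14, 16, 18, 19, 22], requiring 7 comparisons. The merge step runs in O(n) time where n is the total number of elements.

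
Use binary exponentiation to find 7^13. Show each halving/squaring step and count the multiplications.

Computing 7^13 by squaring (build up from 7^1; each line after the first costs one multiplication):

7^1 = 7
7^2 = (7^1)^2 = 7^2 = 49
7^3 = 7 * 7^2 = 7 * 49 = 343
7^6 = (7^3)^2 = 343^2 = 117649
7^12 = (7^6)^2 = 117649^2 = 13841287201
7^13 = 7 * 7^12 = 7 * 13841287201 = 96889010407

Result: 96889010407
Multiplications needed: 5 (5 lines after 7^1)

7^13 = 96889010407. Using exponentiation by squaring, this requires 5 multiplications. The key idea: if the exponent is even, square the half-power; if odd, multiply by the base once.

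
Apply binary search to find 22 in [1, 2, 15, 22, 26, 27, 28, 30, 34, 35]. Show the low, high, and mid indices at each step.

Binary search for 22 in [1, 2, 15, 22, 26, 27, 28, 30, 34, 35]:

lo=0, hi=9, mid=4, arr[mid]=26 -> 26 > 22, search left half
lo=0, hi=3, mid=1, arr[mid]=2 -> 2 < 22, search right half
lo=2, hi=3, mid=2, arr[mid]=15 -> 15 < 22, search right half
lo=3, hi=3, mid=3, arr[mid]=22 -> Found target at index 3!

Binary search finds 22 at index 3 after 4 comparisons. The search repeatedly halves the search space by comparing with the middle element.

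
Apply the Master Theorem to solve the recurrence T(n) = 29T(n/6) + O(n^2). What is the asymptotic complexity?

Master Theorem for T(n) = 29T(n/6) + O(n^2):

a = 29, b = 6, c = 2
log_b(a) = log_6(29) = 1.8793

Case 3: c = 2 > log_6(29) = 1.8793
T(n) = O(n^2) = O(n^2)

For T(n) = 29T(n/6) + O(n^2): log_6(29) = 1.8793. This is Case 3 of the Master Theorem (c > log_b(a), work dominated by root), giving O(n^2).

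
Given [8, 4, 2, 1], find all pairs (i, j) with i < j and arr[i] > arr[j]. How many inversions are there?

Finding inversions in [8, 4, 2, 1]:

(0, 1): arr[0]=8 > arr[1]=4
(0, 2): arr[0]=8 > arr[2]=2
(0, 3): arr[0]=8 > arr[3]=1
(1, 2): arr[1]=4 > arr[2]=2
(1, 3): arr[1]=4 > arr[3]=1
(2, 3): arr[2]=2 > arr[3]=1

Total inversions: 6

The array has 6 inversion(s): (0,1), (0,2), (0,3), (1,2), (1,3), (2,3). Each pair (i,j) satisfies i < j and arr[i] > arr[j].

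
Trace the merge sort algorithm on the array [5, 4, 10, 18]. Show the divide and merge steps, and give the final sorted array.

Merge sort trace:

Split: [5, 4, 10, 18] -> [5, 4] and [10, 18]
  Split: [5, 4] -> [5] and [4]
  Merge: [5] + [4] -> [4, 5]
  Split: [10, 18] -> [10] and [18]
  Merge: [10] + [18] -> [10, 18]
Merge: [4, 5] + [10, 18] -> [4, 5, 10, 18]

Final sorted array: [4, 5, 10, 18]

The merge sort proceeds by recursively splitting the array and merging sorted halves.
After all merges, the sorted array is [4, 5, 10, 18].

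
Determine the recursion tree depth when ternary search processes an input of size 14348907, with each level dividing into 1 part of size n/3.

For divide and conquer with division factor 3:

Problem sizes at each level:
Level 0: 14348907
Level 1: 4782969
Level 2: 1594323
Level 3: 531441
Level 4: 177147
Level 5: 59049
Level 6: 19683
Level 7: 6561
Level 8: 2187
Level 9: 729
Level 10: 243
Level 11: 81
Level 12: 27
Level 13: 9
Level 14: 3
Level 15: 1

The root is level 0 and the size-1 base case is level 15 (the tree spans levels 0 through 15, i.e. 16 levels counting the root), so the depth is the number of divisions: log_3(14348907) = 15

The recursion tree depth is log_3(14348907) = 15. At each level, the problem size is divided by 3, so it takes 15 divisions to reduce to a base case of size 1. The algorithm makes 1 recursive call at each level.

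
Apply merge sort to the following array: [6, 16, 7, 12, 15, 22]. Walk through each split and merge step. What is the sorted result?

Merge sort trace:

Split: [6, 16, 7, 12, 15, 22] -> [6, 16, 7] and [12, 15, 22]
  Split: [6, 16, 7] -> [6] and [16, 7]
    Split: [16, 7] -> [16] and [7]
    Merge: [16] + [7] -> [7, 16]
  Merge: [6] + [7, 16] -> [6, 7, 16]
  Split: [12, 15, 22] -> [12] and [15, 22]
    Split: [15, 22] -> [15] and [22]
    Merge: [15] + [22] -> [15, 22]
  Merge: [12] + [15, 22] -> [12, 15, 22]
Merge: [6, 7, 16] + [12, 15, 22] -> [6, 7, 12, 15, 16, 22]

Final sorted array: [6, 7, 12, 15, 16, 22]

The merge sort proceeds by recursively splitting the array and merging sorted halves.
After all merges, the sorted array is [6, 7, 12, 15, 16, 22].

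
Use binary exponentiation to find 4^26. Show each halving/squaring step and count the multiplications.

Computing 4^26 by squaring (build up from 4^1; each line after the first costs one multiplication):

4^1 = 4
4^2 = (4^1)^2 = 4^2 = 16
4^3 = 4 * 4^2 = 4 * 16 = 64
4^6 = (4^3)^2 = 64^2 = 4096
4^12 = (4^6)^2 = 4096^2 = 16777216
4^13 = 4 * 4^12 = 4 * 16777216 = 67108864
4^26 = (4^13)^2 = 67108864^2 = 4503599627370496

Result: 4503599627370496
Multiplications needed: 6 (6 lines after 4^1)

4^26 = 4503599627370496. Using exponentiation by squaring, this requires 6 multiplications. The key idea: if the exponent is even, square the half-power; if odd, multiply by the base once.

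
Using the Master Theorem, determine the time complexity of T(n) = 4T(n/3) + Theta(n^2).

Master Theorem for T(n) = 4T(n/3) + O(n^2):

a = 4, b = 3, c = 2
log_b(a) = log_3(4) = 1.2619

Case 3: c = 2 > log_3(4) = 1.2619
T(n) = O(n^2) = O(n^2)

For T(n) = 4T(n/3) + O(n^2): log_3(4) = 1.2619. This is Case 3 of the Master Theorem (c > log_b(a), work dominated by root), giving O(n^2).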